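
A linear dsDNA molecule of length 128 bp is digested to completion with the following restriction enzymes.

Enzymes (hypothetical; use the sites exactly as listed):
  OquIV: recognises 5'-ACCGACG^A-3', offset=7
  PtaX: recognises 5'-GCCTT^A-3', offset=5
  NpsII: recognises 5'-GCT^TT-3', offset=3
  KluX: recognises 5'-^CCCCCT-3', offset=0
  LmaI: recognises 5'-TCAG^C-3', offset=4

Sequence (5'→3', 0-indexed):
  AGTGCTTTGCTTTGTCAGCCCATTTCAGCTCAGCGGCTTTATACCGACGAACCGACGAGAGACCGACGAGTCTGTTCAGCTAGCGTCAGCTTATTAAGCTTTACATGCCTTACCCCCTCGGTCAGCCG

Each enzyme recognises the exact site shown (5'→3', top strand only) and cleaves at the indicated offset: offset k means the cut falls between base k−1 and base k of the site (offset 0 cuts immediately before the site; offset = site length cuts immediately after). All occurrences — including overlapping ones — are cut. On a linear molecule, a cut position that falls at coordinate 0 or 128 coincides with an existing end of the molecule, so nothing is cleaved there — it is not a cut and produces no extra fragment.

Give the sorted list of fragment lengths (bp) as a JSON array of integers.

[1,3,5,5,5,6,7,8,10,10,11,11,11,11,11,13]

Scan for sites:
  OquIV (ACCGACGA, off=7): starts [42, 50, 61] → cuts [49, 57, 68]
  PtaX (GCCTTA, off=5): starts [106] → cuts [111]
  NpsII (GCTTT, off=3): starts [3, 8, 35, 97] → cuts [6, 11, 38, 100]
  KluX (CCCCCT, off=0): starts [112] → cuts [112]
  LmaI (TCAGC, off=4): starts [14, 24, 29, 75, 85, 121] → cuts [18, 28, 33, 79, 89, 125]

Pooled cuts: [6, 11, 18, 28, 33, 38, 49, 57, 68, 79, 89, 100, 111, 112, 125]

Fragment lengths:
  [0,6): 6 bp
  [6,11): 5 bp
  [11,18): 7 bp
  [18,28): 10 bp
  [28,33): 5 bp
  [33,38): 5 bp
  [38,49): 11 bp
  [49,57): 8 bp
  [57,68): 11 bp
  [68,79): 11 bp
  [79,89): 10 bp
  [89,100): 11 bp
  [100,111): 11 bp
  [111,112): 1 bp
  [112,125): 13 bp
  [125,128): 3 bp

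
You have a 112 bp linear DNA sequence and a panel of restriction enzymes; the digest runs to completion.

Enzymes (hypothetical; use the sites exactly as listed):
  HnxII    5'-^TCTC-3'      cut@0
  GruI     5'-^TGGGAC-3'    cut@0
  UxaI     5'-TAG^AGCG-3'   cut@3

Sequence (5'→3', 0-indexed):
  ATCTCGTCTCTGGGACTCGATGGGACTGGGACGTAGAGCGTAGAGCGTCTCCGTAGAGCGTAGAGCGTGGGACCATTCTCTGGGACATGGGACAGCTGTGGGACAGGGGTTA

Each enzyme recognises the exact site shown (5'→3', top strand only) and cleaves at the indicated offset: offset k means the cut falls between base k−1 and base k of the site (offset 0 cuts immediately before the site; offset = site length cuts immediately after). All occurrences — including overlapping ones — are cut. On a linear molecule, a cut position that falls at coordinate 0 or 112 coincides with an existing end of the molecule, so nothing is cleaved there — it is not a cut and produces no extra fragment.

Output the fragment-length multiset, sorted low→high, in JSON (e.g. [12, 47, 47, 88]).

Scan for sites:
  HnxII (TCTC, off=0): starts [1, 6, 47, 76] → cuts [1, 6, 47, 76]
  GruI (TGGGAC, off=0): starts [10, 20, 26, 67, 80, 87, 98] → cuts [10, 20, 26, 67, 80, 87, 98]
  UxaI (TAGAGCG, off=3): starts [33, 40, 53, 60] → cuts [36, 43, 56, 63]

All cut coordinates (distinct, sorted): [1, 6, 10, 20, 26, 36, 43, 47, 56, 63, 67, 76, 80, 87, 98]

Fragments:
  [0,1): 1 bp
  [1,6): 5 bp
  [6,10): 4 bp
  [10,20): 10 bp
  [20,26): 6 bp
  [26,36): 10 bp
  [36,43): 7 bp
  [43,47): 4 bp
  [47,56): 9 bp
  [56,63): 7 bp
  [63,67): 4 bp
  [67,76): 9 bp
  [76,80): 4 bp
  [80,87): 7 bp
  [87,98): 11 bp
  [98,112): 14 bp

[1,4,4,4,4,5,6,7,7,7,9,9,10,10,11,14]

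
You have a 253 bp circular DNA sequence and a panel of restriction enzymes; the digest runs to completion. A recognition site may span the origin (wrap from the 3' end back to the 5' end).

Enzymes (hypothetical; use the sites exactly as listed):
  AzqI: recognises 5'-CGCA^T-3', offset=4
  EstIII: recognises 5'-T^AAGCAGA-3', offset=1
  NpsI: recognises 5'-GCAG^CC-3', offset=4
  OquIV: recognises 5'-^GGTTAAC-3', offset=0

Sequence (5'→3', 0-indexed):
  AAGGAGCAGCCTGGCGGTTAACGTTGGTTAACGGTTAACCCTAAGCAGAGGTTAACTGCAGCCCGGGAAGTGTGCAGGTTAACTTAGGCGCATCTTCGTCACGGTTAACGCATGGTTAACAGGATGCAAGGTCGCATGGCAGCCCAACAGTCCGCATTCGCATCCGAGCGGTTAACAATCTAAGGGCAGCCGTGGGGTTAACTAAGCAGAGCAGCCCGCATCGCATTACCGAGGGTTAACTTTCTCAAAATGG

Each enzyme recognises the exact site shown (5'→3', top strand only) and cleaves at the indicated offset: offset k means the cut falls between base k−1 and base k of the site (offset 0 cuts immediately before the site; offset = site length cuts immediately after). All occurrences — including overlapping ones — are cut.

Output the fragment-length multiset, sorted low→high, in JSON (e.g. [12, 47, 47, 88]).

Per-enzyme occurrences:
  AzqI (CGCAT, off=4): starts [88, 108, 132, 152, 158, 216, 221] → cuts [92, 112, 136, 156, 162, 220, 225]
  EstIII (TAAGCAGA, off=1): starts [41, 202] → cuts [42, 203]
  NpsI (GCAGCC, off=4): starts [5, 57, 138, 185, 210] → cuts [9, 61, 142, 189, 214]
  OquIV (GGTTAAC, off=0): starts [15, 25, 32, 49, 76, 102, 113, 169, 195, 233] → cuts [15, 25, 32, 49, 76, 102, 113, 169, 195, 233]

Pooled cuts: [9, 15, 25, 32, 42, 49, 61, 76, 92, 102, 112, 113, 136, 142, 156, 162, 169, 189, 195, 203, 214, 220, 225, 233]

Fragment lengths:
  9→15: 6 bp
  15→25: 10 bp
  25→32: 7 bp
  32→42: 10 bp
  42→49: 7 bp
  49→61: 12 bp
  61→76: 15 bp
  76→92: 16 bp
  92→102: 10 bp
  102→112: 10 bp
  112→113: 1 bp
  113→136: 23 bp
  136→142: 6 bp
  142→156: 14 bp
  156→162: 6 bp
  162→169: 7 bp
  169→189: 20 bp
  189→195: 6 bp
  195→203: 8 bp
  203→214: 11 bp
  214→220: 6 bp
  220→225: 5 bp
  225→233: 8 bp
  233→9 (wrap): 253-233+9 = 29 bp

[1,5,6,6,6,6,6,7,7,7,8,8,10,10,10,10,11,12,14,15,16,20,23,29]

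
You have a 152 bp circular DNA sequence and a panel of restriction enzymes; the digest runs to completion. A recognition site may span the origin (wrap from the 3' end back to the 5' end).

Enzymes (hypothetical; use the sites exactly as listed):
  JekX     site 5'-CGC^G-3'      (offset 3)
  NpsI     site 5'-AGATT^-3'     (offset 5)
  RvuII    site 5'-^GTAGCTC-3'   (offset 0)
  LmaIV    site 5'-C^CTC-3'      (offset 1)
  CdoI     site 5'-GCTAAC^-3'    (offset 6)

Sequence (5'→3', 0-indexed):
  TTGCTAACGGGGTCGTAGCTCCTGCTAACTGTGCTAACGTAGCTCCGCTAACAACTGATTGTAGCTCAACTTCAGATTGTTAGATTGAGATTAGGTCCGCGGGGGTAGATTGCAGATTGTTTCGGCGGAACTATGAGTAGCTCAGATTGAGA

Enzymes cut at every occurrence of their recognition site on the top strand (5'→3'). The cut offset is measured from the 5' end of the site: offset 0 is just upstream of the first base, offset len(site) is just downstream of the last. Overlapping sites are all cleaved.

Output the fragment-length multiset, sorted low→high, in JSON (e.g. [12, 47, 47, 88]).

[6,6,6,6,7,8,8,8,9,11,12,14,15,18,18]

Site scan:
  JekX CGCG/3: at [97] ⇒ [100]
  NpsI AGATT/5: at [73, 81, 87, 106, 113, 143, 149] ⇒ [2, 78, 86, 92, 111, 118, 148]
  RvuII GTAGCTC/0: at [14, 38, 60, 136] ⇒ [14, 38, 60, 136]
  LmaIV (CCTC, off=1): no sites
  CdoI GCTAAC/6: at [2, 23, 32, 46] ⇒ [8, 29, 38, 52]

Pooled cuts: [2, 8, 14, 29, 38, 52, 60, 78, 86, 92, 100, 111, 118, 136, 148]

Fragments:
  2→8: 6 bp
  8→14: 6 bp
  14→29: 15 bp
  29→38: 9 bp
  38→52: 14 bp
  52→60: 8 bp
  60→78: 18 bp
  78→86: 8 bp
  86→92: 6 bp
  92→100: 8 bp
  100→111: 11 bp
  111→118: 7 bp
  118→136: 18 bp
  136→148: 12 bp
  148→2 (wrap): 152-148+2 = 6 bp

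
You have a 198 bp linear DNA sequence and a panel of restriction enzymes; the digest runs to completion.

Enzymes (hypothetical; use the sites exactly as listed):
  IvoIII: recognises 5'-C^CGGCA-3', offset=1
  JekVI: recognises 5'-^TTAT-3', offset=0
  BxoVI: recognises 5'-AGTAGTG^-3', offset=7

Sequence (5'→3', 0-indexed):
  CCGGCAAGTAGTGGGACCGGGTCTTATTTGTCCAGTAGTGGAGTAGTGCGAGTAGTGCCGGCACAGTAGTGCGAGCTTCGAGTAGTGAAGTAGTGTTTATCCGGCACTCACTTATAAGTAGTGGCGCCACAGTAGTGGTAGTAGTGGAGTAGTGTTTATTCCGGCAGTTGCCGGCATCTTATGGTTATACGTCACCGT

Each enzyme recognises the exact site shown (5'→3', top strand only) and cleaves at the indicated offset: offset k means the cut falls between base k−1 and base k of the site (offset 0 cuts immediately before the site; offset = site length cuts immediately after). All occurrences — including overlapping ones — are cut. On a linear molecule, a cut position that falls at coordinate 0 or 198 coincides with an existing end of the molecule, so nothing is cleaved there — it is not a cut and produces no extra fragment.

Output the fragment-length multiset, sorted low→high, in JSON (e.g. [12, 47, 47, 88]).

[1,1,1,1,5,6,6,7,8,8,8,9,9,10,10,10,12,12,13,14,14,16,17]

Scan for sites:
  IvoIII (CCGGCA, off=1): starts [0, 57, 100, 160, 170] → cuts [1, 58, 101, 161, 171]
  JekVI (TTAT, off=0): starts [23, 96, 111, 155, 178, 184] → cuts [23, 96, 111, 155, 178, 184]
  BxoVI (AGTAGTG, off=7): starts [6, 33, 41, 50, 64, 80, 88, 116, 130, 139, 147] → cuts [13, 40, 48, 57, 71, 87, 95, 123, 137, 146, 154]

Pooled cuts: [1, 13, 23, 40, 48, 57, 58, 71, 87, 95, 96, 101, 111, 123, 137, 146, 154, 155, 161, 171, 178, 184]

Fragments:
  [0,1): 1 bp
  [1,13): 12 bp
  [13,23): 10 bp
  [23,40): 17 bp
  [40,48): 8 bp
  [48,57): 9 bp
  [57,58): 1 bp
  [58,71): 13 bp
  [71,87): 16 bp
  [87,95): 8 bp
  [95,96): 1 bp
  [96,101): 5 bp
  [101,111): 10 bp
  [111,123): 12 bp
  [123,137): 14 bp
  [137,146): 9 bp
  [146,154): 8 bp
  [154,155): 1 bp
  [155,161): 6 bp
  [161,171): 10 bp
  [171,178): 7 bp
  [178,184): 6 bp
  [184,198): 14 bp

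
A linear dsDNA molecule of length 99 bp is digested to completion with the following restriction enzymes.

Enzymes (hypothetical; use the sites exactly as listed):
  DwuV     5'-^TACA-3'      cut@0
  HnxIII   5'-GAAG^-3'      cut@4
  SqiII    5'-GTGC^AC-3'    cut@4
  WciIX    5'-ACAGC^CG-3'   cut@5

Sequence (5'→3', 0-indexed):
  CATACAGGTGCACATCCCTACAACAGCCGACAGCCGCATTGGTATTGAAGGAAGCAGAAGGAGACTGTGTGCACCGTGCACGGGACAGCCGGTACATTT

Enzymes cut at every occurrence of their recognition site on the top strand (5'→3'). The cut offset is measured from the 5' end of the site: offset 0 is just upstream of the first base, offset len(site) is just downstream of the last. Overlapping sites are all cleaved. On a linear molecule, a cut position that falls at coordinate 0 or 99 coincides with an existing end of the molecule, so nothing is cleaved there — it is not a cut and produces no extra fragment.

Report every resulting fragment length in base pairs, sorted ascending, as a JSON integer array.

[2,3,4,6,7,7,7,7,9,9,10,12,16]

Scan for sites:
  DwuV TACA/0: at [2, 18, 92] ⇒ [2, 18, 92]
  HnxIII GAAG/4: at [46, 50, 56] ⇒ [50, 54, 60]
  SqiII GTGCAC/4: at [7, 68, 75] ⇒ [11, 72, 79]
  WciIX ACAGCCG/5: at [22, 29, 84] ⇒ [27, 34, 89]

Pooled cuts: [2, 11, 18, 27, 34, 50, 54, 60, 72, 79, 89, 92]

Fragment lengths:
  [0,2): 2 bp
  [2,11): 9 bp
  [11,18): 7 bp
  [18,27): 9 bp
  [27,34): 7 bp
  [34,50): 16 bp
  [50,54): 4 bp
  [54,60): 6 bp
  [60,72): 12 bp
  [72,79): 7 bp
  [79,89): 10 bp
  [89,92): 3 bp
  [92,99): 7 bp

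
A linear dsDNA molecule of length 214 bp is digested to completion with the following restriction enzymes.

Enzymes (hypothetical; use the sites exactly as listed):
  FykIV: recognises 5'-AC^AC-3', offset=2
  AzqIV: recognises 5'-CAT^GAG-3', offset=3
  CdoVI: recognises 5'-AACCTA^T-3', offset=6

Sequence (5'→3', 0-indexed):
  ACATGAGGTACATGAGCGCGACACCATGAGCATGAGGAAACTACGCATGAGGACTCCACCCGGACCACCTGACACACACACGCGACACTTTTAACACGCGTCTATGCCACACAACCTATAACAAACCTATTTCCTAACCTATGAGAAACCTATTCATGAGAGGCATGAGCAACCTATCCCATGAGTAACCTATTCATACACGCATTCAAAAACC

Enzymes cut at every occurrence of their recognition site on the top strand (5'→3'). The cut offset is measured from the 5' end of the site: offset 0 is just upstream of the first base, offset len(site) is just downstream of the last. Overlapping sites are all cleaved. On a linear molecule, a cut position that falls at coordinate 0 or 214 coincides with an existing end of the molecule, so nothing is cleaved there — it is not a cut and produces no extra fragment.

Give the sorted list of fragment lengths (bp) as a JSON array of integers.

[2,2,2,4,5,5,6,6,7,7,8,9,9,9,9,10,10,11,11,12,15,15,15,25]

Per-enzyme occurrences:
  FykIV (ACAC, off=2): starts [20, 71, 73, 75, 77, 84, 93, 108, 197] → cuts [22, 73, 75, 77, 79, 86, 95, 110, 199]
  AzqIV (CATGAG, off=3): starts [1, 10, 24, 30, 45, 154, 163, 179] → cuts [4, 13, 27, 33, 48, 157, 166, 182]
  CdoVI (AACCTAT, off=6): starts [112, 123, 135, 146, 170, 186] → cuts [118, 129, 141, 152, 176, 192]

All cut coordinates (distinct, sorted): [4, 13, 22, 27, 33, 48, 73, 75, 77, 79, 86, 95, 110, 118, 129, 141, 152, 157, 166, 176, 182, 192, 199]

Fragment lengths:
  [0,4): 4 bp
  [4,13): 9 bp
  [13,22): 9 bp
  [22,27): 5 bp
  [27,33): 6 bp
  [33,48): 15 bp
  [48,73): 25 bp
  [73,75): 2 bp
  [75,77): 2 bp
  [77,79): 2 bp
  [79,86): 7 bp
  [86,95): 9 bp
  [95,110): 15 bp
  [110,118): 8 bp
  [118,129): 11 bp
  [129,141): 12 bp
  [141,152): 11 bp
  [152,157): 5 bp
  [157,166): 9 bp
  [166,176): 10 bp
  [176,182): 6 bp
  [182,192): 10 bp
  [192,199): 7 bp
  [199,214): 15 bp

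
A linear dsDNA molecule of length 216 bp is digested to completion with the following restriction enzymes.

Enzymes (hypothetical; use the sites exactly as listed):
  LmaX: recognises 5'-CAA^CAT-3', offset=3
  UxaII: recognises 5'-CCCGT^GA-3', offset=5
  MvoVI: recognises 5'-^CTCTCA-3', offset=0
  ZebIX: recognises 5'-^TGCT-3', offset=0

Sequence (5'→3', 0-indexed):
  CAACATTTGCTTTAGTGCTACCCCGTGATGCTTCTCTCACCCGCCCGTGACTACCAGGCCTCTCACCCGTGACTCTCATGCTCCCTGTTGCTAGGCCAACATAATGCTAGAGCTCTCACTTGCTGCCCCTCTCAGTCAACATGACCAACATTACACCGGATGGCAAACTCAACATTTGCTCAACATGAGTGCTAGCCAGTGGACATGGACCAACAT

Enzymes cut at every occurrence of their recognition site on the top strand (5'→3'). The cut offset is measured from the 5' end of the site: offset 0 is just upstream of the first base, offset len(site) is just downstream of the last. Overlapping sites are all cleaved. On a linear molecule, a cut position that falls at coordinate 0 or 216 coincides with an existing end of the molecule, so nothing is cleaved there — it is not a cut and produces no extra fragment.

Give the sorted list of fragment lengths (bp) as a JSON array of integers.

[2,2,3,3,4,4,5,5,6,6,7,8,8,8,8,9,10,11,11,11,11,11,15,24,24]

Site scan:
  LmaX (CAACAT, off=3): starts [0, 96, 136, 145, 169, 180, 210] → cuts [3, 99, 139, 148, 172, 183, 213]
  UxaII (CCCGTGA, off=5): starts [21, 43, 65] → cuts [26, 48, 70]
  MvoVI (CTCTCA, off=0): starts [33, 59, 72, 112, 128] → cuts [33, 59, 72, 112, 128]
  ZebIX (TGCT, off=0): starts [7, 15, 28, 78, 88, 104, 120, 176, 189] → cuts [7, 15, 28, 78, 88, 104, 120, 176, 189]

All cut coordinates (distinct, sorted): [3, 7, 15, 26, 28, 33, 48, 59, 70, 72, 78, 88, 99, 104, 112, 120, 128, 139, 148, 172, 176, 183, 189, 213]

Fragments:
  [0,3): 3 bp
  [3,7): 4 bp
  [7,15): 8 bp
  [15,26): 11 bp
  [26,28): 2 bp
  [28,33): 5 bp
  [33,48): 15 bp
  [48,59): 11 bp
  [59,70): 11 bp
  [70,72): 2 bp
  [72,78): 6 bp
  [78,88): 10 bp
  [88,99): 11 bp
  [99,104): 5 bp
  [104,112): 8 bp
  [112,120): 8 bp
  [120,128): 8 bp
  [128,139): 11 bp
  [139,148): 9 bp
  [148,172): 24 bp
  [172,176): 4 bp
  [176,183): 7 bp
  [183,189): 6 bp
  [189,213): 24 bp
  [213,216): 3 bp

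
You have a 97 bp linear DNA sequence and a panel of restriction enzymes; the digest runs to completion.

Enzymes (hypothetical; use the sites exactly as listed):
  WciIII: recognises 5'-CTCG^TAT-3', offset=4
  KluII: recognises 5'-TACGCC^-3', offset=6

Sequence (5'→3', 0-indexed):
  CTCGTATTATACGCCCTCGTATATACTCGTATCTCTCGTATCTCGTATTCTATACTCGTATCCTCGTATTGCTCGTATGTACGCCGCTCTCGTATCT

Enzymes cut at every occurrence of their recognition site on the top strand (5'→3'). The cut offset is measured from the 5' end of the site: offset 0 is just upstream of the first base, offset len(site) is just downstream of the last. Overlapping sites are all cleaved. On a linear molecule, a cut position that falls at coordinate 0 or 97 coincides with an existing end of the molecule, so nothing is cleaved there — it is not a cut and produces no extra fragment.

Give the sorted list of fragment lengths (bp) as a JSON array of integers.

Site scan:
  WciIII (CTCGTAT, off=4): starts [0, 15, 25, 34, 41, 54, 62, 71, 88] → cuts [4, 19, 29, 38, 45, 58, 66, 75, 92]
  KluII (TACGCC, off=6): starts [9, 79] → cuts [15, 85]

All cut coordinates (distinct, sorted): [4, 15, 19, 29, 38, 45, 58, 66, 75, 85, 92]

Fragment lengths:
  [0,4): 4 bp
  [4,15): 11 bp
  [15,19): 4 bp
  [19,29): 10 bp
  [29,38): 9 bp
  [38,45): 7 bp
  [45,58): 13 bp
  [58,66): 8 bp
  [66,75): 9 bp
  [75,85): 10 bp
  [85,92): 7 bp
  [92,97): 5 bp

[4,4,5,7,7,8,9,9,10,10,11,13]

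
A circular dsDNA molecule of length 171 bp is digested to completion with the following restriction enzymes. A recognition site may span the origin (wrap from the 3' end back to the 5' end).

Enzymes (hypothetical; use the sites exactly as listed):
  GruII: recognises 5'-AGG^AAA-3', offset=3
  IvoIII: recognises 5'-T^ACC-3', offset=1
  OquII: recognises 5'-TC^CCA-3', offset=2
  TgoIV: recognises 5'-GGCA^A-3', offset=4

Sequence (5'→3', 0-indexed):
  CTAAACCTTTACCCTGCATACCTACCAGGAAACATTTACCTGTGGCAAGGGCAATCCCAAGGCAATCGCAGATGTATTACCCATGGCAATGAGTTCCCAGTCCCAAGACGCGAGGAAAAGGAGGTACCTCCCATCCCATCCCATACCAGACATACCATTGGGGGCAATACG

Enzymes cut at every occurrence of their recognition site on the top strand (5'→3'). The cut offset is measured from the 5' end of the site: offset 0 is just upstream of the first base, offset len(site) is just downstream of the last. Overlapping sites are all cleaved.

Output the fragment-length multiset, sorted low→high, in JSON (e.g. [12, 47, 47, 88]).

Site scan:
  GruII (AGGAAA, off=3): starts [26, 112] → cuts [29, 115]
  IvoIII (TACC, off=1): starts [9, 18, 22, 36, 77, 124, 143, 152] → cuts [10, 19, 23, 37, 78, 125, 144, 153]
  OquII (TCCCA, off=2): starts [54, 94, 100, 128, 133, 138] → cuts [56, 96, 102, 130, 135, 140]
  TgoIV (GGCAA, off=4): starts [43, 49, 60, 84, 162] → cuts [47, 53, 64, 88, 166]

All cut coordinates (distinct, sorted): [10, 19, 23, 29, 37, 47, 53, 56, 64, 78, 88, 96, 102, 115, 125, 130, 135, 140, 144, 153, 166]

Fragment lengths:
  10→19: 9 bp
  19→23: 4 bp
  23→29: 6 bp
  29→37: 8 bp
  37→47: 10 bp
  47→53: 6 bp
  53→56: 3 bp
  56→64: 8 bp
  64→78: 14 bp
  78→88: 10 bp
  88→96: 8 bp
  96→102: 6 bp
  102→115: 13 bp
  115→125: 10 bp
  125→130: 5 bp
  130→135: 5 bp
  135→140: 5 bp
  140→144: 4 bp
  144→153: 9 bp
  153→166: 13 bp
  166→10 (wrap): 171-166+10 = 15 bp

[3,4,4,5,5,5,6,6,6,8,8,8,9,9,10,10,10,13,13,14,15]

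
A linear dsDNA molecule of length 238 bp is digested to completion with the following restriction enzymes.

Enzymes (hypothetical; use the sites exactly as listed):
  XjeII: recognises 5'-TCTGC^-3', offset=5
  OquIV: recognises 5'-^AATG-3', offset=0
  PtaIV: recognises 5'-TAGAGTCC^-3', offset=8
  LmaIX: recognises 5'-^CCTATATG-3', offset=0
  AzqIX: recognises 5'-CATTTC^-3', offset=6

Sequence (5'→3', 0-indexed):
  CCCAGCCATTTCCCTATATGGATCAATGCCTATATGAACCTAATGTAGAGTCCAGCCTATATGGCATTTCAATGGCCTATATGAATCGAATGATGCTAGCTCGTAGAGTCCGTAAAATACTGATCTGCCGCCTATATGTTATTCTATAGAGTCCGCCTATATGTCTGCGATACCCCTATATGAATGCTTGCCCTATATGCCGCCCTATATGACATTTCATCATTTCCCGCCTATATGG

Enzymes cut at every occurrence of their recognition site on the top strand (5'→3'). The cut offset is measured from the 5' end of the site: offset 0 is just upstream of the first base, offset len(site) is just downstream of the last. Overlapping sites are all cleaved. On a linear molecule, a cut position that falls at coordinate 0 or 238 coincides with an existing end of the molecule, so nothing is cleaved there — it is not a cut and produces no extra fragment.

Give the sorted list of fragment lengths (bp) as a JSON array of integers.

Site scan:
  XjeII (TCTGC, off=5): starts [123, 163] → cuts [128, 168]
  OquIV (AATG, off=0): starts [24, 41, 70, 88, 182] → cuts [24, 41, 70, 88, 182]
  PtaIV (TAGAGTCC, off=8): starts [45, 103, 146] → cuts [53, 111, 154]
  LmaIX (CCTATATG, off=0): starts [12, 28, 55, 75, 130, 155, 174, 191, 203, 229] → cuts [12, 28, 55, 75, 130, 155, 174, 191, 203, 229]
  AzqIX (CATTTC, off=6): starts [6, 64, 212, 220] → cuts [12, 70, 218, 226]

All cut coordinates (distinct, sorted): [12, 24, 28, 41, 53, 55, 70, 75, 88, 111, 128, 130, 154, 155, 168, 174, 182, 191, 203, 218, 226, 229]

Fragments:
  [0,12): 12 bp
  [12,24): 12 bp
  [24,28): 4 bp
  [28,41): 13 bp
  [41,53): 12 bp
  [53,55): 2 bp
  [55,70): 15 bp
  [70,75): 5 bp
  [75,88): 13 bp
  [88,111): 23 bp
  [111,128): 17 bp
  [128,130): 2 bp
  [130,154): 24 bp
  [154,155): 1 bp
  [155,168): 13 bp
  [168,174): 6 bp
  [174,182): 8 bp
  [182,191): 9 bp
  [191,203): 12 bp
  [203,218): 15 bp
  [218,226): 8 bp
  [226,229): 3 bp
  [229,238): 9 bp

[1,2,2,3,4,5,6,8,8,9,9,12,12,12,12,13,13,13,15,15,17,23,24]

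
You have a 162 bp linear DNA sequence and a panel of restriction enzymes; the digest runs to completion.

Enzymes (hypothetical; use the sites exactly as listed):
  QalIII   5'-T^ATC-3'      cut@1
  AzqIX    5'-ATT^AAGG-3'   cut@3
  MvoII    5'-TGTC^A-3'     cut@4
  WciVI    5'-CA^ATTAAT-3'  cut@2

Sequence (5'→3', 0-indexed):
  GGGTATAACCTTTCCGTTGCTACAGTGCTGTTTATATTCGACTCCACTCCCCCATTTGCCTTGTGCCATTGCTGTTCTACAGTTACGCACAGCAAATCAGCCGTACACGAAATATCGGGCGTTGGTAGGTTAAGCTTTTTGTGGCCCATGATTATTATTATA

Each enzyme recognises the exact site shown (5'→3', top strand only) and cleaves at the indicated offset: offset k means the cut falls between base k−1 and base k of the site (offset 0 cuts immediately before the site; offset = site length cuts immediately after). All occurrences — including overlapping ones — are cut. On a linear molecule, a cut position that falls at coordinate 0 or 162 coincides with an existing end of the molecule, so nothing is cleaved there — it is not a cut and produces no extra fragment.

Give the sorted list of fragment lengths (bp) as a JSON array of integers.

[49,113]

Site scan:
  QalIII TATC/1: at [112] ⇒ [113]
  AzqIX (ATTAAGG, off=3): no sites
  MvoII (TGTCA, off=4): no sites
  WciVI (CAATTAAT, off=2): no sites

All cut coordinates (distinct, sorted): [113]

Fragment lengths:
  [0,113): 113 bp
  [113,162): 49 bp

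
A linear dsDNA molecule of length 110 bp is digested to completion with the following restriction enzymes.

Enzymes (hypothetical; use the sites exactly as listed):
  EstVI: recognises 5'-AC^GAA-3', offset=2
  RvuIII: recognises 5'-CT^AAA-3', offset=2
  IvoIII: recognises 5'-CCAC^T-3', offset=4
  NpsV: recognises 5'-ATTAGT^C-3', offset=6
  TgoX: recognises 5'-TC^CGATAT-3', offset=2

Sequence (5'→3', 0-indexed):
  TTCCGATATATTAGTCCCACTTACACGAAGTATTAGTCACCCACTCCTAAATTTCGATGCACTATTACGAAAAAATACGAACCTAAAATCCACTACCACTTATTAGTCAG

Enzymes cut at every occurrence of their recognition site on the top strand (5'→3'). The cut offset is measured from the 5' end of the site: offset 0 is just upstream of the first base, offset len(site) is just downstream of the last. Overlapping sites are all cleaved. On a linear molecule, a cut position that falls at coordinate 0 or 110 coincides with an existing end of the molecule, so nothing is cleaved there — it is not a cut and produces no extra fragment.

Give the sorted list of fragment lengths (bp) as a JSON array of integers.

[3,3,4,5,6,6,6,7,8,9,10,11,12,20]

Per-enzyme occurrences:
  EstVI ACGAA/2: at [24, 66, 76] ⇒ [26, 68, 78]
  RvuIII CTAAA/2: at [46, 82] ⇒ [48, 84]
  IvoIII CCACT/4: at [16, 40, 89, 95] ⇒ [20, 44, 93, 99]
  NpsV ATTAGTC/6: at [9, 31, 101] ⇒ [15, 37, 107]
  TgoX TCCGATAT/2: at [1] ⇒ [3]

Pooled cuts: [3, 15, 20, 26, 37, 44, 48, 68, 78, 84, 93, 99, 107]

Fragments:
  [0,3): 3 bp
  [3,15): 12 bp
  [15,20): 5 bp
  [20,26): 6 bp
  [26,37): 11 bp
  [37,44): 7 bp
  [44,48): 4 bp
  [48,68): 20 bp
  [68,78): 10 bp
  [78,84): 6 bp
  [84,93): 9 bp
  [93,99): 6 bp
  [99,107): 8 bp
  [107,110): 3 bp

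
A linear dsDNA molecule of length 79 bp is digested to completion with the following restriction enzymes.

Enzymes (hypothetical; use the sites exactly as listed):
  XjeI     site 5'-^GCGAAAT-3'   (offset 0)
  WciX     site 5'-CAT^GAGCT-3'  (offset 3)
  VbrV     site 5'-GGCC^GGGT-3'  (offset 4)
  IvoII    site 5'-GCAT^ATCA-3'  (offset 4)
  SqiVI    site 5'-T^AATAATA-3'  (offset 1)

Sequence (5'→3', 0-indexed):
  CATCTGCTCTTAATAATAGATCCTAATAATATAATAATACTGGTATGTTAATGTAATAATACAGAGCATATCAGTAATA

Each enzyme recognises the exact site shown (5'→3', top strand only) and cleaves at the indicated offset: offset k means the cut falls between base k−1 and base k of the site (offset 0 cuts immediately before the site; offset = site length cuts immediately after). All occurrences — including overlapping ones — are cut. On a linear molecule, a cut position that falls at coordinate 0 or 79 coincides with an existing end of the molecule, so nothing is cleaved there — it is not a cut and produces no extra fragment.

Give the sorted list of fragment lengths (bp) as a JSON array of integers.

[8,10,11,13,15,22]

Scan for sites:
  XjeI (GCGAAAT, off=0): no sites
  WciX (CATGAGCT, off=3): no sites
  VbrV (GGCCGGGT, off=4): no sites
  IvoII (GCATATCA, off=4): starts [65] → cuts [69]
  SqiVI (TAATAATA, off=1): starts [10, 23, 31, 53] → cuts [11, 24, 32, 54]

All cut coordinates (distinct, sorted): [11, 24, 32, 54, 69]

Fragments:
  [0,11): 11 bp
  [11,24): 13 bp
  [24,32): 8 bp
  [32,54): 22 bp
  [54,69): 15 bp
  [69,79): 10 bp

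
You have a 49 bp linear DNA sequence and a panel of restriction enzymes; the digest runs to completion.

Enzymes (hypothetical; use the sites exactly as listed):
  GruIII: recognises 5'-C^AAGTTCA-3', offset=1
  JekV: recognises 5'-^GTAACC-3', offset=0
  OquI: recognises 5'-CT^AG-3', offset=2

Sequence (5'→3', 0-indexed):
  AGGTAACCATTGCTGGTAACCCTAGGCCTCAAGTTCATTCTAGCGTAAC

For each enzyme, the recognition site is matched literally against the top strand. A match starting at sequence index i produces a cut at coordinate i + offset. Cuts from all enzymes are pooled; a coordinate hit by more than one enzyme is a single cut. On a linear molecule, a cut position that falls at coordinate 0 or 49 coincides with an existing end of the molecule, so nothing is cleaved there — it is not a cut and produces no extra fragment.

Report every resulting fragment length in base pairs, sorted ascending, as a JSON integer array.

Per-enzyme occurrences:
  GruIII CAAGTTCA/1: at [29] ⇒ [30]
  JekV GTAACC/0: at [2, 15] ⇒ [2, 15]
  OquI CTAG/2: at [21, 39] ⇒ [23, 41]

Pooled cuts: [2, 15, 23, 30, 41]

Fragments:
  [0,2): 2 bp
  [2,15): 13 bp
  [15,23): 8 bp
  [23,30): 7 bp
  [30,41): 11 bp
  [41,49): 8 bp

[2,7,8,8,11,13]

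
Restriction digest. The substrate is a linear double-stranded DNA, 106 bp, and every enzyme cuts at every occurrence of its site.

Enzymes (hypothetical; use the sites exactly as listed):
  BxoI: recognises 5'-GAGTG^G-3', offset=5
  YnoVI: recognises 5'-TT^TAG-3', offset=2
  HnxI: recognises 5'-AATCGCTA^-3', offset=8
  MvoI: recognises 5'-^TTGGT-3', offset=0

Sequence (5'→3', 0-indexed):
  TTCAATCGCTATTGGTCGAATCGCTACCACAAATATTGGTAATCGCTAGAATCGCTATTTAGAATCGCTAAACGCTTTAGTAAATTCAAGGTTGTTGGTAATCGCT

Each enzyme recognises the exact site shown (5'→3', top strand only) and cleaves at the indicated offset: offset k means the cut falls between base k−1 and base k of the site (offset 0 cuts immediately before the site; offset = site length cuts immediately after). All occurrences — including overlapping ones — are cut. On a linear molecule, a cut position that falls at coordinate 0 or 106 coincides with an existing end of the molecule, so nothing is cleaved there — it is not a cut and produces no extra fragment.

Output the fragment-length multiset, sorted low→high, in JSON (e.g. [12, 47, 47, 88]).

[2,7,9,9,11,11,12,13,15,17]

Scan for sites:
  BxoI (GAGTGG, off=5): no sites
  YnoVI (TTTAG, off=2): starts [57, 75] → cuts [59, 77]
  HnxI (AATCGCTA, off=8): starts [3, 18, 40, 49, 62] → cuts [11, 26, 48, 57, 70]
  MvoI (TTGGT, off=0): starts [11, 35, 94] → cuts [11, 35, 94]

Pooled cuts: [11, 26, 35, 48, 57, 59, 70, 77, 94]

Fragment lengths:
  [0,11): 11 bp
  [11,26): 15 bp
  [26,35): 9 bp
  [35,48): 13 bp
  [48,57): 9 bp
  [57,59): 2 bp
  [59,70): 11 bp
  [70,77): 7 bp
  [77,94): 17 bp
  [94,106): 12 bp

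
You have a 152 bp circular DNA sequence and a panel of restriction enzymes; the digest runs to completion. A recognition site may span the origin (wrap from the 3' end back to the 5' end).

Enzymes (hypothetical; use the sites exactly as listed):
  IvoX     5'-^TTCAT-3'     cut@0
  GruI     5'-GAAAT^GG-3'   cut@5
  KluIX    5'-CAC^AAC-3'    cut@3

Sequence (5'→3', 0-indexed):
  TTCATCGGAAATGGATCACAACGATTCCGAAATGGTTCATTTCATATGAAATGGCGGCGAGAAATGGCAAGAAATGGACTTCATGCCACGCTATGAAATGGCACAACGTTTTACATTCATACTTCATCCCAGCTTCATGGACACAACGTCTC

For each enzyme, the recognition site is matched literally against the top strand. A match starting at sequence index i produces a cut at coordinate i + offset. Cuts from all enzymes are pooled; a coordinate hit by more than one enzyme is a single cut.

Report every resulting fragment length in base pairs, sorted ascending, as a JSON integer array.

[2,4,5,5,7,7,8,10,11,11,11,12,12,13,14,20]

Per-enzyme occurrences:
  IvoX TTCAT/0: at [0, 35, 40, 79, 115, 122, 133] ⇒ [0, 35, 40, 79, 115, 122, 133]
  GruI GAAATGG/5: at [7, 28, 47, 60, 70, 94] ⇒ [12, 33, 52, 65, 75, 99]
  KluIX CACAAC/3: at [16, 101, 141] ⇒ [19, 104, 144]

All cut coordinates (distinct, sorted): [0, 12, 19, 33, 35, 40, 52, 65, 75, 79, 99, 104, 115, 122, 133, 144]

Fragments:
  0→12: 12 bp
  12→19: 7 bp
  19→33: 14 bp
  33→35: 2 bp
  35→40: 5 bp
  40→52: 12 bp
  52→65: 13 bp
  65→75: 10 bp
  75→79: 4 bp
  79→99: 20 bp
  99→104: 5 bp
  104→115: 11 bp
  115→122: 7 bp
  122→133: 11 bp
  133→144: 11 bp
  144→0 (wrap): 152-144+0 = 8 bp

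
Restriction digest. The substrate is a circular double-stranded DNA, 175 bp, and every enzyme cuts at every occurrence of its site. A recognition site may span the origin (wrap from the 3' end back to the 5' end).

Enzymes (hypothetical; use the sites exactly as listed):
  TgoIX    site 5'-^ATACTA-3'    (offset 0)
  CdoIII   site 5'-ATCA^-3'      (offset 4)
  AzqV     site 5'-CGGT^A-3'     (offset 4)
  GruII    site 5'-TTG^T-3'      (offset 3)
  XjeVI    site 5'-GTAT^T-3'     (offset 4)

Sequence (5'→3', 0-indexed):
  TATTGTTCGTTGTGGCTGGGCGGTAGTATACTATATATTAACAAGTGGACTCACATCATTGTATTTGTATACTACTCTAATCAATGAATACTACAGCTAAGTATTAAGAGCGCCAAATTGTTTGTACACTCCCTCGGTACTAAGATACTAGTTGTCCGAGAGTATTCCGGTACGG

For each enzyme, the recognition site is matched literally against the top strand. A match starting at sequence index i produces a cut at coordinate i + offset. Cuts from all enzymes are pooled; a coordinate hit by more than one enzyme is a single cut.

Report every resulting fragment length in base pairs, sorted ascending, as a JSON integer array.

[1,2,2,3,3,3,3,4,4,5,6,6,7,10,11,12,14,15,16,17,31]

Scan for sites:
  TgoIX (ATACTA, off=0): starts [27, 68, 87, 144] → cuts [27, 68, 87, 144]
  CdoIII (ATCA, off=4): starts [54, 79] → cuts [58, 83]
  AzqV (CGGTA, off=4): starts [20, 134, 167, 172] → cuts [1, 24, 138, 171]
  GruII (TTGT, off=3): starts [2, 9, 58, 64, 117, 121, 151] → cuts [5, 12, 61, 67, 120, 124, 154]
  XjeVI (GTATT, off=4): starts [60, 100, 161, 174] → cuts [3, 64, 104, 165]

Pooled cuts: [1, 3, 5, 12, 24, 27, 58, 61, 64, 67, 68, 83, 87, 104, 120, 124, 138, 144, 154, 165, 171]

Fragments:
  1→3: 2 bp
  3→5: 2 bp
  5→12: 7 bp
  12→24: 12 bp
  24→27: 3 bp
  27→58: 31 bp
  58→61: 3 bp
  61→64: 3 bp
  64→67: 3 bp
  67→68: 1 bp
  68→83: 15 bp
  83→87: 4 bp
  87→104: 17 bp
  104→120: 16 bp
  120→124: 4 bp
  124→138: 14 bp
  138→144: 6 bp
  144→154: 10 bp
  154→165: 11 bp
  165→171: 6 bp
  171→1 (wrap): 175-171+1 = 5 bp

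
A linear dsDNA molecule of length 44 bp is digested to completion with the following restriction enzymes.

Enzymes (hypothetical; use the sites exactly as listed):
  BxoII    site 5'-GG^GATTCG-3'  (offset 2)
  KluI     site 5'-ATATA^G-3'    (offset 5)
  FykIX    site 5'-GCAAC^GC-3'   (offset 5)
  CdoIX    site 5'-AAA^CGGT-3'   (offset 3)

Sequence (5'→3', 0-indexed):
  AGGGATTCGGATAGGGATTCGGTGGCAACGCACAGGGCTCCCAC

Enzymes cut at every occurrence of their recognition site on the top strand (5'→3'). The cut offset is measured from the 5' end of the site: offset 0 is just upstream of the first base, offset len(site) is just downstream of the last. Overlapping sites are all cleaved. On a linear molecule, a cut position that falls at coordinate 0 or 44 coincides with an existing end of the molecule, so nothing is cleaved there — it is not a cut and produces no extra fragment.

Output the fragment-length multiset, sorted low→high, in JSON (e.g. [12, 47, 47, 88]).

[3,12,14,15]

Scan for sites:
  BxoII GGGATTCG/2: at [1, 13] ⇒ [3, 15]
  KluI (ATATAG, off=5): no sites
  FykIX GCAACGC/5: at [24] ⇒ [29]
  CdoIX (AAACGGT, off=3): no sites

Pooled cuts: [3, 15, 29]

Fragments:
  [0,3): 3 bp
  [3,15): 12 bp
  [15,29): 14 bp
  [29,44): 15 bp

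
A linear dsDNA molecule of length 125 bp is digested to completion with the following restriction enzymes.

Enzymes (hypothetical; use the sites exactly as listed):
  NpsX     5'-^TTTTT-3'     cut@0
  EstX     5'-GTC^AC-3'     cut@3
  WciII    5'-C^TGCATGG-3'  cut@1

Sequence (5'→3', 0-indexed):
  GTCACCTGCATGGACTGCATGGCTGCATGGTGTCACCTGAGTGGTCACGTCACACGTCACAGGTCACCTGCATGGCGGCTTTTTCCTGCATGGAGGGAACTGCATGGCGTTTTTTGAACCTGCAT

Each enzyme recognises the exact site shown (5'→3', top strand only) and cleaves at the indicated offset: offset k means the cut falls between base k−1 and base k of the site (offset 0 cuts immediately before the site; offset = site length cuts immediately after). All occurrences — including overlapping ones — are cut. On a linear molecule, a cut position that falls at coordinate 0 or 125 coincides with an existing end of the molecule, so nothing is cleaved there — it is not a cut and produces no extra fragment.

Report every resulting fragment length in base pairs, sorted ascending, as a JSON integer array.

Per-enzyme occurrences:
  NpsX (TTTTT, off=0): starts [79, 109, 110] → cuts [79, 109, 110]
  EstX (GTCAC, off=3): starts [0, 31, 43, 48, 55, 62] → cuts [3, 34, 46, 51, 58, 65]
  WciII (CTGCATGG, off=1): starts [5, 14, 22, 67, 85, 99] → cuts [6, 15, 23, 68, 86, 100]

All cut coordinates (distinct, sorted): [3, 6, 15, 23, 34, 46, 51, 58, 65, 68, 79, 86, 100, 109, 110]

Fragment lengths:
  [0,3): 3 bp
  [3,6): 3 bp
  [6,15): 9 bp
  [15,23): 8 bp
  [23,34): 11 bp
  [34,46): 12 bp
  [46,51): 5 bp
  [51,58): 7 bp
  [58,65): 7 bp
  [65,68): 3 bp
  [68,79): 11 bp
  [79,86): 7 bp
  [86,100): 14 bp
  [100,109): 9 bp
  [109,110): 1 bp
  [110,125): 15 bp

[1,3,3,3,5,7,7,7,8,9,9,11,11,12,14,15]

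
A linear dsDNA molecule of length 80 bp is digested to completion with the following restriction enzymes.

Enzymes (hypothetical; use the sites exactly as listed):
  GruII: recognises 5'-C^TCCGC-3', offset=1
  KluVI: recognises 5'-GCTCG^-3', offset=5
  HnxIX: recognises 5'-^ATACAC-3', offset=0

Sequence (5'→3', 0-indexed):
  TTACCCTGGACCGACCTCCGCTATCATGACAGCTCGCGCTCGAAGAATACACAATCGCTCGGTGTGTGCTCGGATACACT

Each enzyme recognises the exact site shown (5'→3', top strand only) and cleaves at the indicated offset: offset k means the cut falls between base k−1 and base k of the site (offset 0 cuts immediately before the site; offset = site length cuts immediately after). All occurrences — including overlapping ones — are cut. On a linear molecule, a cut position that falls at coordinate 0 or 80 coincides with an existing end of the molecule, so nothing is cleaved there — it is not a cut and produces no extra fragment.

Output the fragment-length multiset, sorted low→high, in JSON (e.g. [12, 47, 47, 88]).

Scan for sites:
  GruII (CTCCGC, off=1): starts [15] → cuts [16]
  KluVI (GCTCG, off=5): starts [31, 37, 56, 67] → cuts [36, 42, 61, 72]
  HnxIX (ATACAC, off=0): starts [46, 73] → cuts [46, 73]

Pooled cuts: [16, 36, 42, 46, 61, 72, 73]

Fragments:
  [0,16): 16 bp
  [16,36): 20 bp
  [36,42): 6 bp
  [42,46): 4 bp
  [46,61): 15 bp
  [61,72): 11 bp
  [72,73): 1 bp
  [73,80): 7 bp

[1,4,6,7,11,15,16,20]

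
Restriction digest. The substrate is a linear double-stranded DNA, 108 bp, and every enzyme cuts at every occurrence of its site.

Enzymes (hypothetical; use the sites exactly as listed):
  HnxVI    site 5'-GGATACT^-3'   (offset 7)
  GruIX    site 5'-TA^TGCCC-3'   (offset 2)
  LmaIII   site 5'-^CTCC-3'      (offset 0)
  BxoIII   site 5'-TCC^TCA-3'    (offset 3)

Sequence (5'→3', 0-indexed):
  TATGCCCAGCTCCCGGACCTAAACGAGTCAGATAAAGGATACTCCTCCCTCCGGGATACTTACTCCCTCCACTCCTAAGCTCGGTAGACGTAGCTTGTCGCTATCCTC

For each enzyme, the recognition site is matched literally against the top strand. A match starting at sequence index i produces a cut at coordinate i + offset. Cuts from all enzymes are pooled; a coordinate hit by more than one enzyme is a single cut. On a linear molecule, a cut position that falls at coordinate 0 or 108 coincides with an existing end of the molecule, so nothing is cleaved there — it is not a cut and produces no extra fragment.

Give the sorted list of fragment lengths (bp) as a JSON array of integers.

Scan for sites:
  HnxVI GGATACT/7: at [36, 53] ⇒ [43, 60]
  GruIX TATGCCC/2: at [0] ⇒ [2]
  LmaIII CTCC/0: at [9, 41, 44, 48, 62, 66, 71] ⇒ [9, 41, 44, 48, 62, 66, 71]
  BxoIII (TCCTCA, off=3): no sites

Pooled cuts: [2, 9, 41, 43, 44, 48, 60, 62, 66, 71]

Fragment lengths:
  [0,2): 2 bp
  [2,9): 7 bp
  [9,41): 32 bp
  [41,43): 2 bp
  [43,44): 1 bp
  [44,48): 4 bp
  [48,60): 12 bp
  [60,62): 2 bp
  [62,66): 4 bp
  [66,71): 5 bp
  [71,108): 37 bp

[1,2,2,2,4,4,5,7,12,32,37]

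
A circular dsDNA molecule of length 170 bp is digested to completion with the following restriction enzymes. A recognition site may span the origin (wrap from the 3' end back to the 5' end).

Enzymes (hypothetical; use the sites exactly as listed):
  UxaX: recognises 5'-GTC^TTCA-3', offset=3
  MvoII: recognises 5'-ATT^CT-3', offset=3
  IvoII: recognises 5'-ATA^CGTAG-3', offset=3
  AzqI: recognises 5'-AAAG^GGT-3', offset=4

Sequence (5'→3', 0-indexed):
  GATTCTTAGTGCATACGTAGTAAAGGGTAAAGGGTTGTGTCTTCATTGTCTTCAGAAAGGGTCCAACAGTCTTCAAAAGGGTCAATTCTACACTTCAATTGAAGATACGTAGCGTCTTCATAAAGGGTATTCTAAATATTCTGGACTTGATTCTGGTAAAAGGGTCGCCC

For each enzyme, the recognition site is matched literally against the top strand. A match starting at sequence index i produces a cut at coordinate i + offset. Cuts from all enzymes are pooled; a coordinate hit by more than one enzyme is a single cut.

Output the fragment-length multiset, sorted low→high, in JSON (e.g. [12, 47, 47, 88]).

Per-enzyme occurrences:
  UxaX GTCTTCA/3: at [38, 47, 68, 113] ⇒ [41, 50, 71, 116]
  MvoII ATTCT/3: at [1, 84, 128, 137, 149] ⇒ [4, 87, 131, 140, 152]
  IvoII ATACGTAG/3: at [12, 104] ⇒ [15, 107]
  AzqI AAAGGGT/4: at [21, 28, 55, 75, 121, 158] ⇒ [25, 32, 59, 79, 125, 162]

All cut coordinates (distinct, sorted): [4, 15, 25, 32, 41, 50, 59, 71, 79, 87, 107, 116, 125, 131, 140, 152, 162]

Fragment lengths:
  4→15: 11 bp
  15→25: 10 bp
  25→32: 7 bp
  32→41: 9 bp
  41→50: 9 bp
  50→59: 9 bp
  59→71: 12 bp
  71→79: 8 bp
  79→87: 8 bp
  87→107: 20 bp
  107→116: 9 bp
  116→125: 9 bp
  125→131: 6 bp
  131→140: 9 bp
  140→152: 12 bp
  152→162: 10 bp
  162→4 (wrap): 170-162+4 = 12 bp

[6,7,8,8,9,9,9,9,9,9,10,10,11,12,12,12,20]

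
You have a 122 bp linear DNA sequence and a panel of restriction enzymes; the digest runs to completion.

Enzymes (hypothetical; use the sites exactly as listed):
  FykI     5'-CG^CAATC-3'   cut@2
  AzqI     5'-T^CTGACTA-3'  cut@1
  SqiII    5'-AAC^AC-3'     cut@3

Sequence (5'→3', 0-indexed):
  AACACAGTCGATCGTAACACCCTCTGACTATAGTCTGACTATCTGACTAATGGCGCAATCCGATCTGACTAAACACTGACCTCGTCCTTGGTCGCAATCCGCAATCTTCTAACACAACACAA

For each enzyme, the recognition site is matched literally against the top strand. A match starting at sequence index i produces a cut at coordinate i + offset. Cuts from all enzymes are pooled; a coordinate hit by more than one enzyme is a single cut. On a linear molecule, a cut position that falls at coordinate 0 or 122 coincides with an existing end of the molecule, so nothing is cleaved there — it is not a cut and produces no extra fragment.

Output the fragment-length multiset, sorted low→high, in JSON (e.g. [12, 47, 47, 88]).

Scan for sites:
  FykI CGCAATC/2: at [53, 92, 99] ⇒ [55, 94, 101]
  AzqI TCTGACTA/1: at [22, 33, 41, 63] ⇒ [23, 34, 42, 64]
  SqiII AACAC/3: at [0, 15, 71, 110, 115] ⇒ [3, 18, 74, 113, 118]

Pooled cuts: [3, 18, 23, 34, 42, 55, 64, 74, 94, 101, 113, 118]

Fragment lengths:
  [0,3): 3 bp
  [3,18): 15 bp
  [18,23): 5 bp
  [23,34): 11 bp
  [34,42): 8 bp
  [42,55): 13 bp
  [55,64): 9 bp
  [64,74): 10 bp
  [74,94): 20 bp
  [94,101): 7 bp
  [101,113): 12 bp
  [113,118): 5 bp
  [118,122): 4 bp

[3,4,5,5,7,8,9,10,11,12,13,15,20]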